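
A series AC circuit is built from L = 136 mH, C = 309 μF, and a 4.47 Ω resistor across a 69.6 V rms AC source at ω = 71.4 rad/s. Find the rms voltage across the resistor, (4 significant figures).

X_L = ωL = 9.710 Ω
X_C = 1/(ωC) = 45.33 Ω
Net reactance X = X_L − X_C = -35.62 Ω
Z = 4.470 − j35.62 Ω
|Z| = √(4.470² + 35.62²) = 35.89 Ω
I = V/|Z| = 1.939 A
V_R = I·|Z_R| = 1.939 × 4.470 = 8.667 V

8.667 V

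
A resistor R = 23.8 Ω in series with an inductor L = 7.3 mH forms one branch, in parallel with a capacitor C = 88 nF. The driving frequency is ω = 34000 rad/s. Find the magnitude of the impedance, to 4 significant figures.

933.7 Ω

X_L = ωL = 248.2 Ω
X_C = 1/(ωC) = 334.2 Ω
Branch 1 (R+jX_L): Z₁ = 23.80 + j248.2 Ω, |Z₁| = 249.3 Ω
Branch 2 (−jX_C): Z₂ = −j334.2 Ω
Parallel: Z = Z₁Z₂/(Z₁+Z₂), |Z| = 933.7 Ω, ∠Z = 69.06°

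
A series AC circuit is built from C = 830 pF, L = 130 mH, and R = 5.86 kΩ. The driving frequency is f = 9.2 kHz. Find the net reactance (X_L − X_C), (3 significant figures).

-13300 Ω

ω = 2πf = 57810 rad/s
X_L = ωL = 7510 Ω
X_C = 1/(ωC) = 20800 Ω
X = 7510 − 20800 = -13300 Ω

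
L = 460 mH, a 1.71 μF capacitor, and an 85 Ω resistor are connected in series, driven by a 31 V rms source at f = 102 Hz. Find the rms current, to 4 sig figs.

49.72 mA

ω = 2πf = 640.9 rad/s
X_L = ωL = 294.8 Ω
X_C = 1/(ωC) = 912.5 Ω
Net reactance X = X_L − X_C = -617.7 Ω
Z = 85.00 − j617.7 Ω
|Z| = √(85.00² + 617.7²) = 623.5 Ω
I = V/|Z| = 31/623.5 = 49.72 mA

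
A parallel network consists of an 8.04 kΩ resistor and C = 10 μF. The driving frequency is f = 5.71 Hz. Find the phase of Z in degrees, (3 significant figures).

ω = 2πf = 35.88 rad/s
X_C = 1/(ωC) = 2790 Ω
Parallel: admittances add. Y = 1/R + jωC
Y = (0.000124 + j0.000359) S
|Y| = 0.000380 S → |Z| = 1/|Y| = 2630 Ω, ∠Z = −∠Y = -70.9°

-70.9°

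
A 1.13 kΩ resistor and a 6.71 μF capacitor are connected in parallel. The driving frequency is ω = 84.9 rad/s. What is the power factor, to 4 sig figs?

X_C = 1/(ωC) = 1755 Ω
Parallel: admittances add. Y = 1/R + jωC
Y = (0.0008850 + j0.0005697) S
|Y| = 0.001052 S → |Z| = 1/|Y| = 950.2 Ω, ∠Z = −∠Y = -32.77°
cos φ = cos(-32.77°) = 0.8408

0.8408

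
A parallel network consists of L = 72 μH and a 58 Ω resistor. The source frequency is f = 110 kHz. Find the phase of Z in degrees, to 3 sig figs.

49.4°

ω = 2πf = 691200 rad/s
X_L = ωL = 49.8 Ω
Parallel: admittances add. Y = 1/R + 1/(jωL)
Y = (0.0172 − j0.0201) S
|Y| = 0.0265 S → |Z| = 1/|Y| = 37.8 Ω, ∠Z = −∠Y = 49.4°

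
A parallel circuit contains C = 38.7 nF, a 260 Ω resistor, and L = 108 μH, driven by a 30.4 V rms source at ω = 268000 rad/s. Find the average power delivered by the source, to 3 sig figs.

X_L = ωL = 28.9 Ω
X_C = 1/(ωC) = 96.4 Ω
Parallel: admittances add. Y = 1/R + 1/(jωL) + jωC
Y = (0.00385 − j0.0242) S
|Y| = 0.0245 S → |Z| = 1/|Y| = 40.8 Ω, ∠Z = −∠Y = 81.0°
I = V/|Z| = 744 mA
P = VI cos φ = 30.4 × 0.744 × cos(81.0°) = 3.55 W

3.55 W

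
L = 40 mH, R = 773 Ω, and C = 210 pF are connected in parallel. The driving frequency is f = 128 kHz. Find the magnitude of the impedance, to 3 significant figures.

769 Ω

ω = 2πf = 804200 rad/s
X_L = ωL = 32200 Ω
X_C = 1/(ωC) = 5920 Ω
Parallel: admittances add. Y = 1/R + 1/(jωL) + jωC
Y = (0.00129 + j0.000138) S
|Y| = 0.00130 S → |Z| = 1/|Y| = 769 Ω, ∠Z = −∠Y = -6.08°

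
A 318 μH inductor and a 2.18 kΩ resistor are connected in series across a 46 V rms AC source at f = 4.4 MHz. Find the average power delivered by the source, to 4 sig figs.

ω = 2πf = 2.765e+07 rad/s
X_L = ωL = 8791 Ω
Z = 2180 + j8791 Ω
|Z| = √(2180² + 8791²) = 9058 Ω
∠Z = arctan(8791/2180) = 76.07°
I = V/|Z| = 5.079 mA
P = VI cos φ = 46 × 0.005079 × cos(76.07°) = 56.23 mW

56.23 mW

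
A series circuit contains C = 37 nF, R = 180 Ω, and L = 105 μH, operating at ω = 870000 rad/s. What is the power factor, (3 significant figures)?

0.948

X_L = ωL = 91.4 Ω
X_C = 1/(ωC) = 31.1 Ω
Net reactance X = X_L − X_C = 60.3 Ω
Z = 180 + j60.3 Ω
|Z| = √(180² + 60.3²) = 190 Ω
∠Z = arctan(60.3/180) = 18.5°
cos φ = cos(18.5°) = 0.948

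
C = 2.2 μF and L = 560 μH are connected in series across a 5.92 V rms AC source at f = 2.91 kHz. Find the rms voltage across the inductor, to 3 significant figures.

ω = 2πf = 18280 rad/s
X_L = ωL = 10.2 Ω
X_C = 1/(ωC) = 24.9 Ω
Net reactance X = X_L − X_C = -14.6 Ω
Z = − j14.6 Ω
|Z| = √(0² + 14.6²) = 14.6 Ω
I = V/|Z| = 405 mA
V_L = I·|Z_L| = 0.405 × 10.2 = 4.15 V

4.15 V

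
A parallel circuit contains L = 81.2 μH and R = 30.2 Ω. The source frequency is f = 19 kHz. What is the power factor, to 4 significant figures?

0.3056

ω = 2πf = 119400 rad/s
X_L = ωL = 9.694 Ω
Parallel: admittances add. Y = 1/R + 1/(jωL)
Y = (0.03311 − j0.1032) S
|Y| = 0.1083 S → |Z| = 1/|Y| = 9.230 Ω, ∠Z = −∠Y = 72.20°
cos φ = cos(72.20°) = 0.3056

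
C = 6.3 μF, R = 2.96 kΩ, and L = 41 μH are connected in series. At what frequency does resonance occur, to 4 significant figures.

9.903 kHz

ω₀ = 1/√(LC) = 1/√(4.1e-05 × 6.3e-06) = 62220 rad/s
f₀ = ω₀/(2π) = 9.903 kHz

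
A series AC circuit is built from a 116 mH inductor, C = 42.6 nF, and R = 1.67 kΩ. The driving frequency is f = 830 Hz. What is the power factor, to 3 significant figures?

0.394

ω = 2πf = 5215 rad/s
X_L = ωL = 605 Ω
X_C = 1/(ωC) = 4500 Ω
Net reactance X = X_L − X_C = -3900 Ω
Z = 1670 − j3900 Ω
|Z| = √(1670² + 3900²) = 4240 Ω
∠Z = arctan(-3900/1670) = -66.8°
cos φ = cos(-66.8°) = 0.394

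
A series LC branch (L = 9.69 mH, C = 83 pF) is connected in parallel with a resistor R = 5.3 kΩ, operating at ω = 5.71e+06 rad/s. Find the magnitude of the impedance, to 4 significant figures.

X_L = ωL = 55330 Ω
X_C = 1/(ωC) = 2110 Ω
Branch 1: Z₁ = R = 5300 Ω
Branch 2 (series LC): Z₂ = j(X_L − X_C) = j53220 Ω
Parallel: Z = Z₁Z₂/(Z₁+Z₂), |Z| = 5274 Ω, ∠Z = 5.687°

5274 Ω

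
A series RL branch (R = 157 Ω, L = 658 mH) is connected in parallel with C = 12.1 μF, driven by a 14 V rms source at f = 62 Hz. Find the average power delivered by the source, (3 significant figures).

341 mW

ω = 2πf = 389.6 rad/s
X_L = ωL = 256 Ω
X_C = 1/(ωC) = 212 Ω
Branch 1 (R+jX_L): Z₁ = 157 + j256 Ω, |Z₁| = 301 Ω
Branch 2 (−jX_C): Z₂ = −j212 Ω
Parallel: Z = Z₁Z₂/(Z₁+Z₂), |Z| = 391 Ω, ∠Z = -47.2°
I = V/|Z| = 35.8 mA
P = VI cos φ = 14 × 0.0358 × cos(-47.2°) = 341 mW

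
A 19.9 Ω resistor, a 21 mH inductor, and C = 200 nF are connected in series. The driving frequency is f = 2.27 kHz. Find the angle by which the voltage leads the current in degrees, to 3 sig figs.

ω = 2πf = 14260 rad/s
X_L = ωL = 300 Ω
X_C = 1/(ωC) = 351 Ω
Net reactance X = X_L − X_C = -51.0 Ω
Z = 19.9 − j51.0 Ω
|Z| = √(19.9² + 51.0²) = 54.8 Ω
∠Z = arctan(-51.0/19.9) = -68.7°

-68.7°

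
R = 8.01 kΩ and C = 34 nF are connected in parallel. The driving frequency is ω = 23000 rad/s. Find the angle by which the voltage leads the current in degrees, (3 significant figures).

-80.9°

X_C = 1/(ωC) = 1280 Ω
Parallel: admittances add. Y = 1/R + jωC
Y = (0.000125 + j0.000782) S
|Y| = 0.000792 S → |Z| = 1/|Y| = 1260 Ω, ∠Z = −∠Y = -80.9°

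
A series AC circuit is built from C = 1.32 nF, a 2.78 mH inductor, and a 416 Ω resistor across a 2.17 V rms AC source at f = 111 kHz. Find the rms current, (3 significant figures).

2.29 mA

ω = 2πf = 697400 rad/s
X_L = ωL = 1940 Ω
X_C = 1/(ωC) = 1090 Ω
Net reactance X = X_L − X_C = 853 Ω
Z = 416 + j853 Ω
|Z| = √(416² + 853²) = 949 Ω
I = V/|Z| = 2.17/949 = 2.29 mA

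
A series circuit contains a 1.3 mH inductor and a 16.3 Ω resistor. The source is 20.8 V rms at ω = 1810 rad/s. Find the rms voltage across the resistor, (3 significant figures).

X_L = ωL = 2.35 Ω
Z = 16.3 + j2.35 Ω
|Z| = √(16.3² + 2.35²) = 16.5 Ω
I = V/|Z| = 1.26 A
V_R = I·|Z_R| = 1.26 × 16.3 = 20.6 V

20.6 V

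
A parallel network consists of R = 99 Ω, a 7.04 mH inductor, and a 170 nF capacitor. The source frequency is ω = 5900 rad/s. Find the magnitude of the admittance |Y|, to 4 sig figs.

X_L = ωL = 41.54 Ω
X_C = 1/(ωC) = 997.0 Ω
Parallel: admittances add. Y = 1/R + 1/(jωL) + jωC
Y = (0.01010 − j0.02307) S
|Y| = 0.02519 S → |Z| = 1/|Y| = 39.70 Ω, ∠Z = −∠Y = 66.36°

25.19 mS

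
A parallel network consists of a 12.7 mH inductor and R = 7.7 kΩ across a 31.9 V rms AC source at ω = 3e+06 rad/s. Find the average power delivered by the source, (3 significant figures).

132 mW

X_L = ωL = 38100 Ω
Parallel: admittances add. Y = 1/R + 1/(jωL)
Y = (0.000130 − j2.62e-05) S
|Y| = 0.000132 S → |Z| = 1/|Y| = 7550 Ω, ∠Z = −∠Y = 11.4°
I = V/|Z| = 4.23 mA
P = VI cos φ = 31.9 × 0.00423 × cos(11.4°) = 132 mW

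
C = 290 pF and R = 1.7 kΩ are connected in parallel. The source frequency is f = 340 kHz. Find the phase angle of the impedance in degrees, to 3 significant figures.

ω = 2πf = 2.136e+06 rad/s
X_C = 1/(ωC) = 1610 Ω
Parallel: admittances add. Y = 1/R + jωC
Y = (0.000588 + j0.000620) S
|Y| = 0.000854 S → |Z| = 1/|Y| = 1170 Ω, ∠Z = −∠Y = -46.5°

-46.5°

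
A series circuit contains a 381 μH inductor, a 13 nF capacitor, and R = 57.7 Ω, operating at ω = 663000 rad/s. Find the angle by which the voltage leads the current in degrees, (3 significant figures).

67.1°

X_L = ωL = 253 Ω
X_C = 1/(ωC) = 116 Ω
Net reactance X = X_L − X_C = 137 Ω
Z = 57.7 + j137 Ω
|Z| = √(57.7² + 137²) = 148 Ω
∠Z = arctan(137/57.7) = 67.1°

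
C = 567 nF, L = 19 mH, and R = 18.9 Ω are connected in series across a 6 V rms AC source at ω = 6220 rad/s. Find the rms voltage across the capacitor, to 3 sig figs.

10.2 V

X_L = ωL = 118 Ω
X_C = 1/(ωC) = 284 Ω
Net reactance X = X_L − X_C = -165 Ω
Z = 18.9 − j165 Ω
|Z| = √(18.9² + 165²) = 166 Ω
I = V/|Z| = 36.0 mA
V_C = I·|Z_C| = 0.0360 × 284 = 10.2 V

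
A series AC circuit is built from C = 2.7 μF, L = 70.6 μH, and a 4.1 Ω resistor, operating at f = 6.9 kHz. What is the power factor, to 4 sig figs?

0.5989

ω = 2πf = 43350 rad/s
X_L = ωL = 3.061 Ω
X_C = 1/(ωC) = 8.543 Ω
Net reactance X = X_L − X_C = -5.482 Ω
Z = 4.100 − j5.482 Ω
|Z| = √(4.100² + 5.482²) = 6.846 Ω
∠Z = arctan(-5.482/4.100) = -53.21°
cos φ = cos(-53.21°) = 0.5989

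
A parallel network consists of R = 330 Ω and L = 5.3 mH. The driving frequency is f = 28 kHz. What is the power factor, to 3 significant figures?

ω = 2πf = 175900 rad/s
X_L = ωL = 932 Ω
Parallel: admittances add. Y = 1/R + 1/(jωL)
Y = (0.00303 − j0.00107) S
|Y| = 0.00321 S → |Z| = 1/|Y| = 311 Ω, ∠Z = −∠Y = 19.5°
cos φ = cos(19.5°) = 0.943

0.943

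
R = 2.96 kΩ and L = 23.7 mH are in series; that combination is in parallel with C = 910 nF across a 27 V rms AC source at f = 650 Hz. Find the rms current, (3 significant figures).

ω = 2πf = 4084 rad/s
X_L = ωL = 96.8 Ω
X_C = 1/(ωC) = 269 Ω
Branch 1 (R+jX_L): Z₁ = 2960 + j96.8 Ω, |Z₁| = 2960 Ω
Branch 2 (−jX_C): Z₂ = −j269 Ω
Parallel: Z = Z₁Z₂/(Z₁+Z₂), |Z| = 269 Ω, ∠Z = -84.8°
I = V/|Z| = 27/269 = 100 mA

100 mA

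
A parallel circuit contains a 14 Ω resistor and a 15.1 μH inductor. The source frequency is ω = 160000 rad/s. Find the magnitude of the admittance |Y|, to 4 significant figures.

X_L = ωL = 2.416 Ω
Parallel: admittances add. Y = 1/R + 1/(jωL)
Y = (0.07143 − j0.4139) S
|Y| = 0.4200 S → |Z| = 1/|Y| = 2.381 Ω, ∠Z = −∠Y = 80.21°

420.0 mS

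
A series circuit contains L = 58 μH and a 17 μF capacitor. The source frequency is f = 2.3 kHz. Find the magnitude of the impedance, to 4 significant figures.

3.232 Ω

ω = 2πf = 14450 rad/s
X_L = ωL = 0.8382 Ω
X_C = 1/(ωC) = 4.070 Ω
Net reactance X = X_L − X_C = -3.232 Ω
Z = − j3.232 Ω
|Z| = √(0² + 3.232²) = 3.232 Ω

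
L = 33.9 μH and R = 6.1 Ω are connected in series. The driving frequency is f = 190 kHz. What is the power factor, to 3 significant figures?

ω = 2πf = 1.194e+06 rad/s
X_L = ωL = 40.5 Ω
Z = 6.10 + j40.5 Ω
|Z| = √(6.10² + 40.5²) = 40.9 Ω
∠Z = arctan(40.5/6.10) = 81.4°
cos φ = cos(81.4°) = 0.149

0.149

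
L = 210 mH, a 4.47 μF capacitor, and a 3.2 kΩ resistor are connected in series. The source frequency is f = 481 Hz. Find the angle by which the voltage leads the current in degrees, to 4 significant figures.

9.937°

ω = 2πf = 3022 rad/s
X_L = ωL = 634.7 Ω
X_C = 1/(ωC) = 74.02 Ω
Net reactance X = X_L − X_C = 560.6 Ω
Z = 3200 + j560.6 Ω
|Z| = √(3200² + 560.6²) = 3249 Ω
∠Z = arctan(560.6/3200) = 9.937°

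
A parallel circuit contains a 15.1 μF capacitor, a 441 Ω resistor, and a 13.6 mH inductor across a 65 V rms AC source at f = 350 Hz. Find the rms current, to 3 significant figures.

148 mA

ω = 2πf = 2199 rad/s
X_L = ωL = 29.9 Ω
X_C = 1/(ωC) = 30.1 Ω
Parallel: admittances add. Y = 1/R + 1/(jωL) + jωC
Y = (0.00227 − j0.000229) S
|Y| = 0.00228 S → |Z| = 1/|Y| = 439 Ω, ∠Z = −∠Y = 5.77°
I = V/|Z| = 65/439 = 148 mA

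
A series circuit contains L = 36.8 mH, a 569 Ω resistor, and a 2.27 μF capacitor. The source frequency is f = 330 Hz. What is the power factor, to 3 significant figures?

ω = 2πf = 2073 rad/s
X_L = ωL = 76.3 Ω
X_C = 1/(ωC) = 212 Ω
Net reactance X = X_L − X_C = -136 Ω
Z = 569 − j136 Ω
|Z| = √(569² + 136²) = 585 Ω
∠Z = arctan(-136/569) = -13.5°
cos φ = cos(-13.5°) = 0.973

0.973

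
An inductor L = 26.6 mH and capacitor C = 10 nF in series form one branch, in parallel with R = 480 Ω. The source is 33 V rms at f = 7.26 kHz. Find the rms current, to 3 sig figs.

ω = 2πf = 45620 rad/s
X_L = ωL = 1210 Ω
X_C = 1/(ωC) = 2190 Ω
Branch 1: Z₁ = R = 480 Ω
Branch 2 (series LC): Z₂ = j(X_L − X_C) = −j979 Ω
Parallel: Z = Z₁Z₂/(Z₁+Z₂), |Z| = 431 Ω, ∠Z = -26.1°
I = V/|Z| = 33/431 = 76.6 mA

76.6 mA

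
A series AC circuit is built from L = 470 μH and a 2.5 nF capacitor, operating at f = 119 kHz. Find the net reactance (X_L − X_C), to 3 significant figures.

-184 Ω

ω = 2πf = 747700 rad/s
X_L = ωL = 351 Ω
X_C = 1/(ωC) = 535 Ω
X = 351 − 535 = -184 Ω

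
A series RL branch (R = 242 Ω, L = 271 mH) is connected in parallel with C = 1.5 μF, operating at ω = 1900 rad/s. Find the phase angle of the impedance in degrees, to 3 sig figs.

X_L = ωL = 515 Ω
X_C = 1/(ωC) = 351 Ω
Branch 1 (R+jX_L): Z₁ = 242 + j515 Ω, |Z₁| = 569 Ω
Branch 2 (−jX_C): Z₂ = −j351 Ω
Parallel: Z = Z₁Z₂/(Z₁+Z₂), |Z| = 683 Ω, ∠Z = -59.3°

-59.3°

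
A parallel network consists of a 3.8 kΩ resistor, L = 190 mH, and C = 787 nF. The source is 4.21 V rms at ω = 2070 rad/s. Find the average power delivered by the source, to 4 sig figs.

4.664 mW

X_L = ωL = 393.3 Ω
X_C = 1/(ωC) = 613.8 Ω
Parallel: admittances add. Y = 1/R + 1/(jωL) + jωC
Y = (0.0002632 − j0.0009135) S
|Y| = 0.0009506 S → |Z| = 1/|Y| = 1052 Ω, ∠Z = −∠Y = 73.93°
I = V/|Z| = 4.002 mA
P = VI cos φ = 4.21 × 0.004002 × cos(73.93°) = 4.664 mW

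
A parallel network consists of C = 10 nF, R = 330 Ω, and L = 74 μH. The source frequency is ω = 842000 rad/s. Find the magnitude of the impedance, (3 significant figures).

X_L = ωL = 62.3 Ω
X_C = 1/(ωC) = 119 Ω
Parallel: admittances add. Y = 1/R + 1/(jωL) + jωC
Y = (0.00303 − j0.00763) S
|Y| = 0.00821 S → |Z| = 1/|Y| = 122 Ω, ∠Z = −∠Y = 68.3°

122 Ω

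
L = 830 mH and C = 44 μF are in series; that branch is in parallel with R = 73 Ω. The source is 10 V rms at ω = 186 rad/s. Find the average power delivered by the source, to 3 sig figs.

X_L = ωL = 154 Ω
X_C = 1/(ωC) = 122 Ω
Branch 1: Z₁ = R = 73.0 Ω
Branch 2 (series LC): Z₂ = j(X_L − X_C) = j32.2 Ω
Parallel: Z = Z₁Z₂/(Z₁+Z₂), |Z| = 29.5 Ω, ∠Z = 66.2°
I = V/|Z| = 340 mA
P = VI cos φ = 10 × 0.340 × cos(66.2°) = 1.37 W

1.37 W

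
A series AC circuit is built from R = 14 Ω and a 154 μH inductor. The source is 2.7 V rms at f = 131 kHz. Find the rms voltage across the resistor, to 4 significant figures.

ω = 2πf = 823100 rad/s
X_L = ωL = 126.8 Ω
Z = 14.00 + j126.8 Ω
|Z| = √(14.00² + 126.8²) = 127.5 Ω
I = V/|Z| = 21.17 mA
V_R = I·|Z_R| = 0.02117 × 14.00 = 0.2964 V

0.2964 V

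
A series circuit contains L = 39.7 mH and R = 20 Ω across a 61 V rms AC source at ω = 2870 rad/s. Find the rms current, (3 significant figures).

527 mA

X_L = ωL = 114 Ω
Z = 20.0 + j114 Ω
|Z| = √(20.0² + 114²) = 116 Ω
I = V/|Z| = 61/116 = 527 mA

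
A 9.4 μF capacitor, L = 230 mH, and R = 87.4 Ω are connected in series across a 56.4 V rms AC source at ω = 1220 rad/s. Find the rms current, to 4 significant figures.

X_L = ωL = 280.6 Ω
X_C = 1/(ωC) = 87.20 Ω
Net reactance X = X_L − X_C = 193.4 Ω
Z = 87.40 + j193.4 Ω
|Z| = √(87.40² + 193.4²) = 212.2 Ω
I = V/|Z| = 56.4/212.2 = 265.7 mA

265.7 mA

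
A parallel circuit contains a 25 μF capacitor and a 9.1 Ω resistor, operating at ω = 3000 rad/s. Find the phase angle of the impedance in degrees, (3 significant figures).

X_C = 1/(ωC) = 13.3 Ω
Parallel: admittances add. Y = 1/R + jωC
Y = (0.110 + j0.0750) S
|Y| = 0.133 S → |Z| = 1/|Y| = 7.52 Ω, ∠Z = −∠Y = -34.3°

-34.3°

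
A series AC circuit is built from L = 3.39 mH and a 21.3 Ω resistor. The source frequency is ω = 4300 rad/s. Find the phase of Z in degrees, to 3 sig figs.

34.4°

X_L = ωL = 14.6 Ω
Z = 21.3 + j14.6 Ω
|Z| = √(21.3² + 14.6²) = 25.8 Ω
∠Z = arctan(14.6/21.3) = 34.4°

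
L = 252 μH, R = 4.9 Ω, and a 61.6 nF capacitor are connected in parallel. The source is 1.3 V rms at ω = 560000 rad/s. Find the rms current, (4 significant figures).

X_L = ωL = 141.1 Ω
X_C = 1/(ωC) = 28.99 Ω
Parallel: admittances add. Y = 1/R + 1/(jωL) + jωC
Y = (0.2041 + j0.02741) S
|Y| = 0.2059 S → |Z| = 1/|Y| = 4.856 Ω, ∠Z = −∠Y = -7.650°
I = V/|Z| = 1.3/4.856 = 267.7 mA

267.7 mA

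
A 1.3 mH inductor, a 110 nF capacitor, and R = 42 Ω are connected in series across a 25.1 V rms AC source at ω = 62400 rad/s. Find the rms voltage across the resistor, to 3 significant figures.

13.7 V

X_L = ωL = 81.1 Ω
X_C = 1/(ωC) = 146 Ω
Net reactance X = X_L − X_C = -64.6 Ω
Z = 42.0 − j64.6 Ω
|Z| = √(42.0² + 64.6²) = 77.0 Ω
I = V/|Z| = 326 mA
V_R = I·|Z_R| = 0.326 × 42.0 = 13.7 V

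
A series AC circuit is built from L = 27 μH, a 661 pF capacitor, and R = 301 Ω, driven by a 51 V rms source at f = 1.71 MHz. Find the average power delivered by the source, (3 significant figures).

ω = 2πf = 1.074e+07 rad/s
X_L = ωL = 290 Ω
X_C = 1/(ωC) = 141 Ω
Net reactance X = X_L − X_C = 149 Ω
Z = 301 + j149 Ω
|Z| = √(301² + 149²) = 336 Ω
∠Z = arctan(149/301) = 26.4°
I = V/|Z| = 152 mA
P = VI cos φ = 51 × 0.152 × cos(26.4°) = 6.94 W

6.94 W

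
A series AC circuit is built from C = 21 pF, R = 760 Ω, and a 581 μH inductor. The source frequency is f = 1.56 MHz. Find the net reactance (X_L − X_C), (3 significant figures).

ω = 2πf = 9.802e+06 rad/s
X_L = ωL = 5690 Ω
X_C = 1/(ωC) = 4860 Ω
X = 5690 − 4860 = 837 Ω

837 Ω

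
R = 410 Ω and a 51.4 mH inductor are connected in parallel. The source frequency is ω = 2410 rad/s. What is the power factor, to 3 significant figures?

0.289

X_L = ωL = 124 Ω
Parallel: admittances add. Y = 1/R + 1/(jωL)
Y = (0.00244 − j0.00807) S
|Y| = 0.00843 S → |Z| = 1/|Y| = 119 Ω, ∠Z = −∠Y = 73.2°
cos φ = cos(73.2°) = 0.289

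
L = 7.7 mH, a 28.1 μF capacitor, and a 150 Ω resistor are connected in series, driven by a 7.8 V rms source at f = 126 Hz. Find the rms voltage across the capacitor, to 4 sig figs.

ω = 2πf = 791.7 rad/s
X_L = ωL = 6.096 Ω
X_C = 1/(ωC) = 44.95 Ω
Net reactance X = X_L − X_C = -38.86 Ω
Z = 150.0 − j38.86 Ω
|Z| = √(150.0² + 38.86²) = 155.0 Ω
I = V/|Z| = 50.34 mA
V_C = I·|Z_C| = 0.05034 × 44.95 = 2.263 V

2.263 V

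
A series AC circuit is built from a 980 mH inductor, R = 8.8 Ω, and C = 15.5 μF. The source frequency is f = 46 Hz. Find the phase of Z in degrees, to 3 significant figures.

81.7°

ω = 2πf = 289.0 rad/s
X_L = ωL = 283 Ω
X_C = 1/(ωC) = 223 Ω
Net reactance X = X_L − X_C = 60.0 Ω
Z = 8.80 + j60.0 Ω
|Z| = √(8.80² + 60.0²) = 60.7 Ω
∠Z = arctan(60.0/8.80) = 81.7°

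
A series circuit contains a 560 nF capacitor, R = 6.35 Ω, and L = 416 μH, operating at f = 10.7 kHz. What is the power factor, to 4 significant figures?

0.9763

ω = 2πf = 67230 rad/s
X_L = ωL = 27.97 Ω
X_C = 1/(ωC) = 26.56 Ω
Net reactance X = X_L − X_C = 1.406 Ω
Z = 6.350 + j1.406 Ω
|Z| = √(6.350² + 1.406²) = 6.504 Ω
∠Z = arctan(1.406/6.350) = 12.49°
cos φ = cos(12.49°) = 0.9763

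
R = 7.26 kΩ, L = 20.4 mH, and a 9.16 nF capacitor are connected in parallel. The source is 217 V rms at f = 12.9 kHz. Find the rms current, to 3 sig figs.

ω = 2πf = 81050 rad/s
X_L = ωL = 1650 Ω
X_C = 1/(ωC) = 1350 Ω
Parallel: admittances add. Y = 1/R + 1/(jωL) + jωC
Y = (0.000138 + j0.000138) S
|Y| = 0.000195 S → |Z| = 1/|Y| = 5140 Ω, ∠Z = −∠Y = -45.0°
I = V/|Z| = 217/5140 = 42.3 mA

42.3 mA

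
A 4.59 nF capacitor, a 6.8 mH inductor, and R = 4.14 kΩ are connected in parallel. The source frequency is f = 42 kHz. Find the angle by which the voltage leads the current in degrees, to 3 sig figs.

-69.7°

ω = 2πf = 263900 rad/s
X_L = ωL = 1790 Ω
X_C = 1/(ωC) = 826 Ω
Parallel: admittances add. Y = 1/R + 1/(jωL) + jωC
Y = (0.000242 + j0.000654) S
|Y| = 0.000697 S → |Z| = 1/|Y| = 1430 Ω, ∠Z = −∠Y = -69.7°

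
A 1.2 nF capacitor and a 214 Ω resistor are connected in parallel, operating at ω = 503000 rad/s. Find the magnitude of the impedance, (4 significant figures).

X_C = 1/(ωC) = 1657 Ω
Parallel: admittances add. Y = 1/R + jωC
Y = (0.004673 + j0.0006036) S
|Y| = 0.004712 S → |Z| = 1/|Y| = 212.2 Ω, ∠Z = −∠Y = -7.360°

212.2 Ω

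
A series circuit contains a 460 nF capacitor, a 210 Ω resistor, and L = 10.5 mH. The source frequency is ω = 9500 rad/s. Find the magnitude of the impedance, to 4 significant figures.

246.5 Ω

X_L = ωL = 99.75 Ω
X_C = 1/(ωC) = 228.8 Ω
Net reactance X = X_L − X_C = -129.1 Ω
Z = 210.0 − j129.1 Ω
|Z| = √(210.0² + 129.1²) = 246.5 Ω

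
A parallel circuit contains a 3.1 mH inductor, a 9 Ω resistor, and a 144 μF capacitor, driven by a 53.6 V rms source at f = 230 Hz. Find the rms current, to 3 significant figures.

6.01 A

ω = 2πf = 1445 rad/s
X_L = ωL = 4.48 Ω
X_C = 1/(ωC) = 4.81 Ω
Parallel: admittances add. Y = 1/R + 1/(jωL) + jωC
Y = (0.111 − j0.0151) S
|Y| = 0.112 S → |Z| = 1/|Y| = 8.92 Ω, ∠Z = −∠Y = 7.75°
I = V/|Z| = 53.6/8.92 = 6.01 A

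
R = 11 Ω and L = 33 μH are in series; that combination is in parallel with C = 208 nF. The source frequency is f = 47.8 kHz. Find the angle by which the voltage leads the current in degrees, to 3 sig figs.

ω = 2πf = 300300 rad/s
X_L = ωL = 9.91 Ω
X_C = 1/(ωC) = 16.0 Ω
Branch 1 (R+jX_L): Z₁ = 11.0 + j9.91 Ω, |Z₁| = 14.8 Ω
Branch 2 (−jX_C): Z₂ = −j16.0 Ω
Parallel: Z = Z₁Z₂/(Z₁+Z₂), |Z| = 18.8 Ω, ∠Z = -19.0°

-19.0°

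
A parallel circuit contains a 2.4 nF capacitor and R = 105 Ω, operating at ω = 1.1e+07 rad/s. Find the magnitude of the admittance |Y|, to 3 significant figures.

28.1 mS

X_C = 1/(ωC) = 37.9 Ω
Parallel: admittances add. Y = 1/R + jωC
Y = (0.00952 + j0.0264) S
|Y| = 0.0281 S → |Z| = 1/|Y| = 35.6 Ω, ∠Z = −∠Y = -70.2°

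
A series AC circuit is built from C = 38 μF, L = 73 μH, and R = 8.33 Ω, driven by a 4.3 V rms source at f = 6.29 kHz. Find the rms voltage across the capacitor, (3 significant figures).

ω = 2πf = 39520 rad/s
X_L = ωL = 2.89 Ω
X_C = 1/(ωC) = 0.666 Ω
Net reactance X = X_L − X_C = 2.22 Ω
Z = 8.33 + j2.22 Ω
|Z| = √(8.33² + 2.22²) = 8.62 Ω
I = V/|Z| = 499 mA
V_C = I·|Z_C| = 0.499 × 0.666 = 0.332 V

0.332 V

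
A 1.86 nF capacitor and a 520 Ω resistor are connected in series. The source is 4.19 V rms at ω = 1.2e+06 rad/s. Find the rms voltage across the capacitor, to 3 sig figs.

2.73 V

X_C = 1/(ωC) = 448 Ω
Z = 520 − j448 Ω
|Z| = √(520² + 448²) = 686 Ω
I = V/|Z| = 6.10 mA
V_C = I·|Z_C| = 0.00610 × 448 = 2.73 V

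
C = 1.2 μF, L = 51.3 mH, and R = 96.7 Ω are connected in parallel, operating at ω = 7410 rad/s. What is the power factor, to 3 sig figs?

0.855

X_L = ωL = 380 Ω
X_C = 1/(ωC) = 112 Ω
Parallel: admittances add. Y = 1/R + 1/(jωL) + jωC
Y = (0.0103 + j0.00626) S
|Y| = 0.0121 S → |Z| = 1/|Y| = 82.7 Ω, ∠Z = −∠Y = -31.2°
cos φ = cos(-31.2°) = 0.855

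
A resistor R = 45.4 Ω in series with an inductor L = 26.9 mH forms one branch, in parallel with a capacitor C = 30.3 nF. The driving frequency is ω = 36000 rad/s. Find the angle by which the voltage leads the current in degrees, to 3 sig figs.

-51.4°

X_L = ωL = 968 Ω
X_C = 1/(ωC) = 917 Ω
Branch 1 (R+jX_L): Z₁ = 45.4 + j968 Ω, |Z₁| = 969 Ω
Branch 2 (−jX_C): Z₂ = −j917 Ω
Parallel: Z = Z₁Z₂/(Z₁+Z₂), |Z| = 12900 Ω, ∠Z = -51.4°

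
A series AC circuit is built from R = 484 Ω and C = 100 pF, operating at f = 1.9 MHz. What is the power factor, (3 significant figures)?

ω = 2πf = 1.194e+07 rad/s
X_C = 1/(ωC) = 838 Ω
Z = 484 − j838 Ω
|Z| = √(484² + 838²) = 967 Ω
∠Z = arctan(-838/484) = -60.0°
cos φ = cos(-60.0°) = 0.500

0.500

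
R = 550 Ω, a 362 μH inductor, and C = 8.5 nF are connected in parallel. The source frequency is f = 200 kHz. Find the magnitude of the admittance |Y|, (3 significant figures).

8.68 mS

ω = 2πf = 1.257e+06 rad/s
X_L = ωL = 455 Ω
X_C = 1/(ωC) = 93.6 Ω
Parallel: admittances add. Y = 1/R + 1/(jωL) + jωC
Y = (0.00182 + j0.00848) S
|Y| = 0.00868 S → |Z| = 1/|Y| = 115 Ω, ∠Z = −∠Y = -77.9°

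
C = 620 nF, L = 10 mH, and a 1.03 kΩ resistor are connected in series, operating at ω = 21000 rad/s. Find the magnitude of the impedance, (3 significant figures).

1040 Ω

X_L = ωL = 210 Ω
X_C = 1/(ωC) = 76.8 Ω
Net reactance X = X_L − X_C = 133 Ω
Z = 1030 + j133 Ω
|Z| = √(1030² + 133²) = 1040 Ω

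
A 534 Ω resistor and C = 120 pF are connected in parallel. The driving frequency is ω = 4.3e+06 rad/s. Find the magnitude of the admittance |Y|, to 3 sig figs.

1.94 mS

X_C = 1/(ωC) = 1940 Ω
Parallel: admittances add. Y = 1/R + jωC
Y = (0.00187 + j0.000516) S
|Y| = 0.00194 S → |Z| = 1/|Y| = 515 Ω, ∠Z = −∠Y = -15.4°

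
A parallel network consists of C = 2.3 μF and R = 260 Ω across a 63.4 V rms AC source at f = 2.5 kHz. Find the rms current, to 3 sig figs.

2.30 A

ω = 2πf = 15710 rad/s
X_C = 1/(ωC) = 27.7 Ω
Parallel: admittances add. Y = 1/R + jωC
Y = (0.00385 + j0.0361) S
|Y| = 0.0363 S → |Z| = 1/|Y| = 27.5 Ω, ∠Z = −∠Y = -83.9°
I = V/|Z| = 63.4/27.5 = 2.30 A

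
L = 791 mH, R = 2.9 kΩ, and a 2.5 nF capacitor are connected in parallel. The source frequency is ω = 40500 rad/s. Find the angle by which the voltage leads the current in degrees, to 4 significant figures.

X_L = ωL = 32040 Ω
X_C = 1/(ωC) = 9877 Ω
Parallel: admittances add. Y = 1/R + 1/(jωL) + jωC
Y = (0.0003448 + j7.003e-05) S
|Y| = 0.0003519 S → |Z| = 1/|Y| = 2842 Ω, ∠Z = −∠Y = -11.48°

-11.48°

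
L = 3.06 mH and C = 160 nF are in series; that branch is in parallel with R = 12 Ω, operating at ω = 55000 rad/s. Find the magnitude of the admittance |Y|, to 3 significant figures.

X_L = ωL = 168 Ω
X_C = 1/(ωC) = 114 Ω
Branch 1: Z₁ = R = 12.0 Ω
Branch 2 (series LC): Z₂ = j(X_L − X_C) = j54.7 Ω
Parallel: Z = Z₁Z₂/(Z₁+Z₂), |Z| = 11.7 Ω, ∠Z = 12.4°
|Y| = 1/|Z| = 85.3 mS

85.3 mS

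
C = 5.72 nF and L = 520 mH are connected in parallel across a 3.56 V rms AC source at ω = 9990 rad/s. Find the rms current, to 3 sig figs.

482 μA

X_L = ωL = 5190 Ω
X_C = 1/(ωC) = 17500 Ω
Parallel: admittances add. Y = 1/(jωL) + jωC
Y = (0 − j0.000135) S
|Y| = 0.000135 S → |Z| = 1/|Y| = 7390 Ω, ∠Z = −∠Y = 90.0°
I = V/|Z| = 3.56/7390 = 482 μA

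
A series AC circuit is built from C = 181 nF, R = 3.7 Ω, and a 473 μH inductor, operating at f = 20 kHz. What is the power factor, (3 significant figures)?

0.233

ω = 2πf = 125700 rad/s
X_L = ωL = 59.4 Ω
X_C = 1/(ωC) = 44.0 Ω
Net reactance X = X_L − X_C = 15.5 Ω
Z = 3.70 + j15.5 Ω
|Z| = √(3.70² + 15.5²) = 15.9 Ω
∠Z = arctan(15.5/3.70) = 76.6°
cos φ = cos(76.6°) = 0.233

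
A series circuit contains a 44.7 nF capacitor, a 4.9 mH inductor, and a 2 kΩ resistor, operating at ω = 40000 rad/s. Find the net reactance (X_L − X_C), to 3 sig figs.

X_L = ωL = 196 Ω
X_C = 1/(ωC) = 559 Ω
X = 196 − 559 = -363 Ω

-363 Ω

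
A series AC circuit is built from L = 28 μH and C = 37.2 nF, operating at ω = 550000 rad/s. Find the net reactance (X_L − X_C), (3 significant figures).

-33.5 Ω

X_L = ωL = 15.4 Ω
X_C = 1/(ωC) = 48.9 Ω
X = 15.4 − 48.9 = -33.5 Ω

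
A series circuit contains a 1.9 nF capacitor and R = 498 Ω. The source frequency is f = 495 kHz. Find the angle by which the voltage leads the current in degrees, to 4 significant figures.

ω = 2πf = 3.11e+06 rad/s
X_C = 1/(ωC) = 169.2 Ω
Z = 498.0 − j169.2 Ω
|Z| = √(498.0² + 169.2²) = 526.0 Ω
∠Z = arctan(-169.2/498.0) = -18.77°

-18.77°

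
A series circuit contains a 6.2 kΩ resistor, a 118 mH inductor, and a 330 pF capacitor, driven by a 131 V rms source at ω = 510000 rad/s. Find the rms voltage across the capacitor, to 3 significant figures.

14.3 V

X_L = ωL = 60200 Ω
X_C = 1/(ωC) = 5940 Ω
Net reactance X = X_L − X_C = 54200 Ω
Z = 6200 + j54200 Ω
|Z| = √(6200² + 54200²) = 54600 Ω
I = V/|Z| = 2.40 mA
V_C = I·|Z_C| = 0.00240 × 5940 = 14.3 V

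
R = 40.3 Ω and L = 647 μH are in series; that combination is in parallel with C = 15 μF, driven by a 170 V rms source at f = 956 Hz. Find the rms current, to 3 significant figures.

15.5 A

ω = 2πf = 6007 rad/s
X_L = ωL = 3.89 Ω
X_C = 1/(ωC) = 11.1 Ω
Branch 1 (R+jX_L): Z₁ = 40.3 + j3.89 Ω, |Z₁| = 40.5 Ω
Branch 2 (−jX_C): Z₂ = −j11.1 Ω
Parallel: Z = Z₁Z₂/(Z₁+Z₂), |Z| = 11.0 Ω, ∠Z = -74.3°
I = V/|Z| = 170/11.0 = 15.5 A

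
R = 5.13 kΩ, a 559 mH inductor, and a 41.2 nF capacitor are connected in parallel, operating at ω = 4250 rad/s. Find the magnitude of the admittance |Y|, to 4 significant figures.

X_L = ωL = 2376 Ω
X_C = 1/(ωC) = 5711 Ω
Parallel: admittances add. Y = 1/R + 1/(jωL) + jωC
Y = (0.0001949 − j0.0002458) S
|Y| = 0.0003137 S → |Z| = 1/|Y| = 3187 Ω, ∠Z = −∠Y = 51.59°

313.7 μS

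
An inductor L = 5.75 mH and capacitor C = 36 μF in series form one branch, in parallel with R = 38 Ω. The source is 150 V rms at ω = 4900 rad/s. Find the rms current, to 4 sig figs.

7.746 A

X_L = ωL = 28.18 Ω
X_C = 1/(ωC) = 5.669 Ω
Branch 1: Z₁ = R = 38.00 Ω
Branch 2 (series LC): Z₂ = j(X_L − X_C) = j22.51 Ω
Parallel: Z = Z₁Z₂/(Z₁+Z₂), |Z| = 19.36 Ω, ∠Z = 59.36°
I = V/|Z| = 150/19.36 = 7.746 A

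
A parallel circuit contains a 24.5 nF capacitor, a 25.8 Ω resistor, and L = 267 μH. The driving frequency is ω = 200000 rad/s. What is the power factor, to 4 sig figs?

X_L = ωL = 53.40 Ω
X_C = 1/(ωC) = 204.1 Ω
Parallel: admittances add. Y = 1/R + 1/(jωL) + jωC
Y = (0.03876 − j0.01383) S
|Y| = 0.04115 S → |Z| = 1/|Y| = 24.30 Ω, ∠Z = −∠Y = 19.63°
cos φ = cos(19.63°) = 0.9419

0.9419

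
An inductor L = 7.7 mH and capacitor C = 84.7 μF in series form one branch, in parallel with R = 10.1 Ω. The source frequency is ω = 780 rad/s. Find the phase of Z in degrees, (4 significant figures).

-47.89°

X_L = ωL = 6.006 Ω
X_C = 1/(ωC) = 15.14 Ω
Branch 1: Z₁ = R = 10.10 Ω
Branch 2 (series LC): Z₂ = j(X_L − X_C) = −j9.130 Ω
Parallel: Z = Z₁Z₂/(Z₁+Z₂), |Z| = 6.773 Ω, ∠Z = -47.89°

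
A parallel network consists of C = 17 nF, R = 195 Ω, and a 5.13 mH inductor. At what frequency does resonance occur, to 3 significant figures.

ω₀ = 1/√(LC) = 1/√(0.00513 × 1.7e-08) = 107100 rad/s
f₀ = ω₀/(2π) = 17.0 kHz

17.0 kHz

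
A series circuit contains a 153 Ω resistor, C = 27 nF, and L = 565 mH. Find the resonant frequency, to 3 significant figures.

ω₀ = 1/√(LC) = 1/√(0.565 × 2.7e-08) = 8096 rad/s
f₀ = ω₀/(2π) = 1.29 kHz

1.29 kHz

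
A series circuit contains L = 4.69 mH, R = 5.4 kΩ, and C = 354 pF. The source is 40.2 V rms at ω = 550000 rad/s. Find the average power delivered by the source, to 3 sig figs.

X_L = ωL = 2580 Ω
X_C = 1/(ωC) = 5140 Ω
Net reactance X = X_L − X_C = -2560 Ω
Z = 5400 − j2560 Ω
|Z| = √(5400² + 2560²) = 5970 Ω
∠Z = arctan(-2560/5400) = -25.3°
I = V/|Z| = 6.73 mA
P = VI cos φ = 40.2 × 0.00673 × cos(-25.3°) = 244 mW

244 mW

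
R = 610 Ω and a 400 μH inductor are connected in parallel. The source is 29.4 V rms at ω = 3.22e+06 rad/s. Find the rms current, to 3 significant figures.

X_L = ωL = 1290 Ω
Parallel: admittances add. Y = 1/R + 1/(jωL)
Y = (0.00164 − j0.000776) S
|Y| = 0.00181 S → |Z| = 1/|Y| = 551 Ω, ∠Z = −∠Y = 25.3°
I = V/|Z| = 29.4/551 = 53.3 mA

53.3 mA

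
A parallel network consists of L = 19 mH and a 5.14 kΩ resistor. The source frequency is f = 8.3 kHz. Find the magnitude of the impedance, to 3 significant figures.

973 Ω

ω = 2πf = 52150 rad/s
X_L = ωL = 991 Ω
Parallel: admittances add. Y = 1/R + 1/(jωL)
Y = (0.000195 − j0.00101) S
|Y| = 0.00103 S → |Z| = 1/|Y| = 973 Ω, ∠Z = −∠Y = 79.1°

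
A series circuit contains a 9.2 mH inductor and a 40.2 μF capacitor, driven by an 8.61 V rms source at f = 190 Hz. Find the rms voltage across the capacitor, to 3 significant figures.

ω = 2πf = 1194 rad/s
X_L = ωL = 11.0 Ω
X_C = 1/(ωC) = 20.8 Ω
Net reactance X = X_L − X_C = -9.85 Ω
Z = − j9.85 Ω
|Z| = √(0² + 9.85²) = 9.85 Ω
I = V/|Z| = 874 mA
V_C = I·|Z_C| = 0.874 × 20.8 = 18.2 V

18.2 V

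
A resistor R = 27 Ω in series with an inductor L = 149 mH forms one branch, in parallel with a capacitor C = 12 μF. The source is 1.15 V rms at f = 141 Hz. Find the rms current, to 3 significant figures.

4.23 mA

ω = 2πf = 885.9 rad/s
X_L = ωL = 132 Ω
X_C = 1/(ωC) = 94.1 Ω
Branch 1 (R+jX_L): Z₁ = 27.0 + j132 Ω, |Z₁| = 135 Ω
Branch 2 (−jX_C): Z₂ = −j94.1 Ω
Parallel: Z = Z₁Z₂/(Z₁+Z₂), |Z| = 272 Ω, ∠Z = -66.1°
I = V/|Z| = 1.15/272 = 4.23 mA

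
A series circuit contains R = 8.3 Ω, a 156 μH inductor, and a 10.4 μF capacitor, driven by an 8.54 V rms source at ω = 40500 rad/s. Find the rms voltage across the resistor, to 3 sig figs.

7.71 V

X_L = ωL = 6.32 Ω
X_C = 1/(ωC) = 2.37 Ω
Net reactance X = X_L − X_C = 3.94 Ω
Z = 8.30 + j3.94 Ω
|Z| = √(8.30² + 3.94²) = 9.19 Ω
I = V/|Z| = 929 mA
V_R = I·|Z_R| = 0.929 × 8.30 = 7.71 V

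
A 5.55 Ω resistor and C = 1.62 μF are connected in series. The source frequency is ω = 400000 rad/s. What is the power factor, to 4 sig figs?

X_C = 1/(ωC) = 1.543 Ω
Z = 5.550 − j1.543 Ω
|Z| = √(5.550² + 1.543²) = 5.761 Ω
∠Z = arctan(-1.543/5.550) = -15.54°
cos φ = cos(-15.54°) = 0.9634

0.9634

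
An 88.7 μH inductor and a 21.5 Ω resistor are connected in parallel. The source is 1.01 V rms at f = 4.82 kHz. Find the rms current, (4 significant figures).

ω = 2πf = 30280 rad/s
X_L = ωL = 2.686 Ω
Parallel: admittances add. Y = 1/R + 1/(jωL)
Y = (0.04651 − j0.3723) S
|Y| = 0.3752 S → |Z| = 1/|Y| = 2.666 Ω, ∠Z = −∠Y = 82.88°
I = V/|Z| = 1.01/2.666 = 378.9 mA

378.9 mA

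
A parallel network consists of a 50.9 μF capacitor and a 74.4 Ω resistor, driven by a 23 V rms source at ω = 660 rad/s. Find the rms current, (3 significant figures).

X_C = 1/(ωC) = 29.8 Ω
Parallel: admittances add. Y = 1/R + jωC
Y = (0.0134 + j0.0336) S
|Y| = 0.0362 S → |Z| = 1/|Y| = 27.6 Ω, ∠Z = −∠Y = -68.2°
I = V/|Z| = 23/27.6 = 832 mA

832 mA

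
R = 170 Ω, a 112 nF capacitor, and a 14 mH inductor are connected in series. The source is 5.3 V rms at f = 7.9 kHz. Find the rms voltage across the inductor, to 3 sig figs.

ω = 2πf = 49640 rad/s
X_L = ωL = 695 Ω
X_C = 1/(ωC) = 180 Ω
Net reactance X = X_L − X_C = 515 Ω
Z = 170 + j515 Ω
|Z| = √(170² + 515²) = 542 Ω
I = V/|Z| = 9.77 mA
V_L = I·|Z_L| = 0.00977 × 695 = 6.79 V

6.79 V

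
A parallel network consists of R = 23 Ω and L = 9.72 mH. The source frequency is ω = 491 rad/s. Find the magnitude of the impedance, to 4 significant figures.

4.673 Ω

X_L = ωL = 4.773 Ω
Parallel: admittances add. Y = 1/R + 1/(jωL)
Y = (0.04348 − j0.2095) S
|Y| = 0.2140 S → |Z| = 1/|Y| = 4.673 Ω, ∠Z = −∠Y = 78.28°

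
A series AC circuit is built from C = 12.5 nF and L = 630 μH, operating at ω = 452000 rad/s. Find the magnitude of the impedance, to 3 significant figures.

108 Ω

X_L = ωL = 285 Ω
X_C = 1/(ωC) = 177 Ω
Net reactance X = X_L − X_C = 108 Ω
Z = j108 Ω
|Z| = √(0² + 108²) = 108 Ω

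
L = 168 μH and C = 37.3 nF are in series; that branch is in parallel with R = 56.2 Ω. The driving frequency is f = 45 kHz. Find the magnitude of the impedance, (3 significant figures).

36.2 Ω

ω = 2πf = 282700 rad/s
X_L = ωL = 47.5 Ω
X_C = 1/(ωC) = 94.8 Ω
Branch 1: Z₁ = R = 56.2 Ω
Branch 2 (series LC): Z₂ = j(X_L − X_C) = −j47.3 Ω
Parallel: Z = Z₁Z₂/(Z₁+Z₂), |Z| = 36.2 Ω, ∠Z = -49.9°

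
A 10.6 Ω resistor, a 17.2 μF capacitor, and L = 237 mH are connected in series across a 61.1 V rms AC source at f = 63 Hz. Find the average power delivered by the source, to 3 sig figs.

13.5 W

ω = 2πf = 395.8 rad/s
X_L = ωL = 93.8 Ω
X_C = 1/(ωC) = 147 Ω
Net reactance X = X_L − X_C = -53.1 Ω
Z = 10.6 − j53.1 Ω
|Z| = √(10.6² + 53.1²) = 54.1 Ω
∠Z = arctan(-53.1/10.6) = -78.7°
I = V/|Z| = 1.13 A
P = VI cos φ = 61.1 × 1.13 × cos(-78.7°) = 13.5 W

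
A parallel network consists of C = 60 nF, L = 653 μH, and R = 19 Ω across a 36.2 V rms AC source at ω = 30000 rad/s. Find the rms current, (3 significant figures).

X_L = ωL = 19.6 Ω
X_C = 1/(ωC) = 556 Ω
Parallel: admittances add. Y = 1/R + 1/(jωL) + jωC
Y = (0.0526 − j0.0492) S
|Y| = 0.0721 S → |Z| = 1/|Y| = 13.9 Ω, ∠Z = −∠Y = 43.1°
I = V/|Z| = 36.2/13.9 = 2.61 A

2.61 A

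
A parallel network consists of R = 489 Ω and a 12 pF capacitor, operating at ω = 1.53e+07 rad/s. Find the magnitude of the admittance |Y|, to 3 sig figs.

2.05 mS

X_C = 1/(ωC) = 5450 Ω
Parallel: admittances add. Y = 1/R + jωC
Y = (0.00204 + j0.000184) S
|Y| = 0.00205 S → |Z| = 1/|Y| = 487 Ω, ∠Z = −∠Y = -5.13°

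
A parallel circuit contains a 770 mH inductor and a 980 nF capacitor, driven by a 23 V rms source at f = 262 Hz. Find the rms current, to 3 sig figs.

ω = 2πf = 1646 rad/s
X_L = ωL = 1270 Ω
X_C = 1/(ωC) = 620 Ω
Parallel: admittances add. Y = 1/(jωL) + jωC
Y = (0 + j0.000824) S
|Y| = 0.000824 S → |Z| = 1/|Y| = 1210 Ω, ∠Z = −∠Y = -90.0°
I = V/|Z| = 23/1210 = 19.0 mA

19.0 mA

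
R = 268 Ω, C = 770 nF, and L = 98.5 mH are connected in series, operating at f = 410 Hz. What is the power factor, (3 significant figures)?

ω = 2πf = 2576 rad/s
X_L = ωL = 254 Ω
X_C = 1/(ωC) = 504 Ω
Net reactance X = X_L − X_C = -250 Ω
Z = 268 − j250 Ω
|Z| = √(268² + 250²) = 367 Ω
∠Z = arctan(-250/268) = -43.1°
cos φ = cos(-43.1°) = 0.731

0.731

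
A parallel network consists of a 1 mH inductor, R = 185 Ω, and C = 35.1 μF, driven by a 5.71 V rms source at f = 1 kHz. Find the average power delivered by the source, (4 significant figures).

ω = 2πf = 6283 rad/s
X_L = ωL = 6.283 Ω
X_C = 1/(ωC) = 4.534 Ω
Parallel: admittances add. Y = 1/R + 1/(jωL) + jωC
Y = (0.005405 + j0.06138) S
|Y| = 0.06162 S → |Z| = 1/|Y| = 16.23 Ω, ∠Z = −∠Y = -84.97°
I = V/|Z| = 351.9 mA
P = VI cos φ = 5.71 × 0.3519 × cos(-84.97°) = 176.2 mW

176.2 mW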